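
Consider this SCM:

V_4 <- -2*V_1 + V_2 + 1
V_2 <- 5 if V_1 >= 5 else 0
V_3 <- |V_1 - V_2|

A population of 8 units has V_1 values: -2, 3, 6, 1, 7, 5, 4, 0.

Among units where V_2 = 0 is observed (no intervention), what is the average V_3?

Observing V_2=0 restricts to units where V_2's equation naturally yields 0: V_1 ∈ {-2, 3, 1, 4, 0}. In that subpopulation V_3 = 2, 3, 1, 4, 0, mean 2.

2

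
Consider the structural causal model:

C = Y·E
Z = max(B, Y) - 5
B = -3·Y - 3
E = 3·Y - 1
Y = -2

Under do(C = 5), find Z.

-2

The intervention breaks the incoming arrows to C: C = Y·E no longer applies, and C = 5.
Since Z is not a descendant of the intervened variable, it is unaffected.
B = -3·Y - 3  [with Y=-2]  = 3
Z = max(B, Y) - 5  [with B=3, Y=-2]  = -2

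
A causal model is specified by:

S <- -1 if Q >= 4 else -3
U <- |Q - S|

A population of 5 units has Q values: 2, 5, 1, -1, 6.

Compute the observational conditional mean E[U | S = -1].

6.5

Observing S=-1 restricts to units where S's equation naturally yields -1: Q ∈ {5, 6}. In that subpopulation U = 6, 7, mean 6.5.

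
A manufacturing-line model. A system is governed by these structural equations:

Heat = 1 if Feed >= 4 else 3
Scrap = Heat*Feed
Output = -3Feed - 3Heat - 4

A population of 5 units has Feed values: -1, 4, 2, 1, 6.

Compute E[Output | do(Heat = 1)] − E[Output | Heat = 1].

7.8

Under do(Heat=1), Heat's equation is replaced by Heat=1 for every unit. Per-unit Output: -4, -19, -13, -10, -25. Mean = -14.2.
Conditioning on Heat=1 selects the 2 unit(s) with Feed ∈ {4, 6}. Their Output values: -19, -25. Mean = -22.
Difference = -14.2 − (-22) = 7.8.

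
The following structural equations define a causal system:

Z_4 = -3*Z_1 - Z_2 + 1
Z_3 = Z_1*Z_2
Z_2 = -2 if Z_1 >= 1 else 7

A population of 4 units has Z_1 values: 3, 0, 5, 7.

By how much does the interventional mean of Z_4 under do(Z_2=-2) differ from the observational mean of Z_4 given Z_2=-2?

3.75

do(Z_2=-2) breaks Z_2's dependence on Z_1. With Z_2=-2 fixed, Z_4 across the units is -6, 3, -12, -18, mean -8.25.
Conditioning on Z_2=-2 selects the 3 unit(s) with Z_1 ∈ {3, 5, 7}. Their Z_4 values: -6, -12, -18. Mean = -12.
Difference = -8.25 − (-12) = 3.75.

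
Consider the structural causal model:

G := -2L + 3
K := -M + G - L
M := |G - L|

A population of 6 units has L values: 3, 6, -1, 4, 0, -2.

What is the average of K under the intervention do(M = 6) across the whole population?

-8

Under do(M=6), M's equation is replaced by M=6 for every unit. Per-unit K: -12, -21, 0, -15, -3, 3. Mean = -8.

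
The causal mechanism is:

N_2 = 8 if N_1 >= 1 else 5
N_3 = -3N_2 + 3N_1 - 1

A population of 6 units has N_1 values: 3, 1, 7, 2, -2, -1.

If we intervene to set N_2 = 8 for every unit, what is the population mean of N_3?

Every unit gets N_2=8 under the intervention. N_3 values become -16, -22, -4, -19, -31, -28; E[N_3|do(N_2=8)] = -20.

-20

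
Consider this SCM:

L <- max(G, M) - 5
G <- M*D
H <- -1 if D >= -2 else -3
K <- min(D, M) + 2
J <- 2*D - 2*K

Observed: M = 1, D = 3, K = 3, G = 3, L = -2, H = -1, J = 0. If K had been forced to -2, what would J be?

The intervention breaks the incoming arrows to K: K <- min(D, M) + 2 no longer applies, and K = -2.
J = 2*D - 2*K  [with D=3, K=-2]  = 10

10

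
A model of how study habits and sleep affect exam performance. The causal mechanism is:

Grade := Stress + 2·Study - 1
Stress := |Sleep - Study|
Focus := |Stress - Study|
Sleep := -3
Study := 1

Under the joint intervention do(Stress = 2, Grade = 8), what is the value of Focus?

1

The joint intervention fixes Stress = 2, Grade = 8, removing each variable's own equation.
Focus = |Stress - Study|  [with Stress=2, Study=1]  = 1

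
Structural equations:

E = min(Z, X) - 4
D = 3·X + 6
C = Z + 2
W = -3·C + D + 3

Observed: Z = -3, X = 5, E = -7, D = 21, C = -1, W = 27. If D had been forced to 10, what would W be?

Under do(D=10), the mechanism D = 3·X + 6 is discarded; D is fixed at 10.
C = Z + 2  [with Z=-3]  = -1
W = -3·C + D + 3  [with C=-1, D=10]  = 16

16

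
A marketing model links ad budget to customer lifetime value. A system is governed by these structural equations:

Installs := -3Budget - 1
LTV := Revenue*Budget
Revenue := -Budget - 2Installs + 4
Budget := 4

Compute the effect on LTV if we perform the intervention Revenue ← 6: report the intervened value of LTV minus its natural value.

The intervention breaks the incoming arrows to Revenue: Revenue := -Budget - 2Installs + 4 no longer applies, and Revenue = 6.
LTV = Revenue*Budget  [with Revenue=6, Budget=4]  = 24
Without intervention: Installs = -3Budget - 1  [with Budget=4]  = -13; Revenue = -Budget - 2Installs + 4  [with Budget=4, Installs=-13]  = 26; LTV = Revenue*Budget  [with Revenue=26, Budget=4]  = 104.
Change = 24 − 104 = -80.

-80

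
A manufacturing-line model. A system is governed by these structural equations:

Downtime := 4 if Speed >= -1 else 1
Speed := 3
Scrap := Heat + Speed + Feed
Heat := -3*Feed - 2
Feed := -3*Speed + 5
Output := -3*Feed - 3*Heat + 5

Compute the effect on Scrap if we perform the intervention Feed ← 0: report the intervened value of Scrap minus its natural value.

-8

Under do(Feed=0), the mechanism Feed := -3*Speed + 5 is discarded; Feed is fixed at 0.
Heat = -3*Feed - 2  [with Feed=0]  = -2
Scrap = Heat + Speed + Feed  [with Heat=-2, Speed=3, Feed=0]  = 1
Without intervention: Feed = -3*Speed + 5  [with Speed=3]  = -4; Heat = -3*Feed - 2  [with Feed=-4]  = 10; Scrap = Heat + Speed + Feed  [with Heat=10, Speed=3, Feed=-4]  = 9.
Change = 1 − 9 = -8.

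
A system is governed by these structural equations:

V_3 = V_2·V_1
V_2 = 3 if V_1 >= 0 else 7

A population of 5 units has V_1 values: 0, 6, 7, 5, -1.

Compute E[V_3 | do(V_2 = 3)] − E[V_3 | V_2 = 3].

do(V_2=3) breaks V_2's dependence on V_1. With V_2=3 fixed, V_3 across the units is 0, 18, 21, 15, -3, mean 10.2.
Conditioning on V_2=3 selects the 4 unit(s) with V_1 ∈ {0, 6, 7, 5}. Their V_3 values: 0, 18, 21, 15. Mean = 13.5.
Difference = 10.2 − 13.5 = -3.3.

-3.3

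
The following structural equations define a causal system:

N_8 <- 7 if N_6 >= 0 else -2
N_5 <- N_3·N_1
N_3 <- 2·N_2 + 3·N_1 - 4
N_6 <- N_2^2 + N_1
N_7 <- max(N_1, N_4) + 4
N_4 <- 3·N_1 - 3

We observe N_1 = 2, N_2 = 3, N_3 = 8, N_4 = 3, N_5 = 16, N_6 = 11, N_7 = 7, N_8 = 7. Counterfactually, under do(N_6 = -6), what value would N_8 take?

-2

Intervening sets N_6 = -6 and removes its equation (N_6 <- N_2^2 + N_1).
N_8 = 7 if N_6 >= 0 else -2  [with N_6=-6]  = -2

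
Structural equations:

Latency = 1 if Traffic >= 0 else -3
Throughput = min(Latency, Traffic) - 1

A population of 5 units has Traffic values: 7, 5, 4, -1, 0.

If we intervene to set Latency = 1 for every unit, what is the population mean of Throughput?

Under do(Latency=1), Latency's equation is replaced by Latency=1 for every unit. Per-unit Throughput: 0, 0, 0, -2, -1. Mean = -0.6.

-0.6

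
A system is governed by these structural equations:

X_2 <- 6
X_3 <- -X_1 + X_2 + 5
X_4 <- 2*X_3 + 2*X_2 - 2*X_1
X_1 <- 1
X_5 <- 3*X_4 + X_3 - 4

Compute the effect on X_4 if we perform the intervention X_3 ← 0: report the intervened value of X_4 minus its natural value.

-20

The intervention breaks the incoming arrows to X_3: X_3 <- -X_1 + X_2 + 5 no longer applies, and X_3 = 0.
X_4 = 2*X_3 + 2*X_2 - 2*X_1  [with X_3=0, X_2=6, X_1=1]  = 10
Without intervention: X_3 = -X_1 + X_2 + 5  [with X_1=1, X_2=6]  = 10; X_4 = 2*X_3 + 2*X_2 - 2*X_1  [with X_3=10, X_2=6, X_1=1]  = 30.
Change = 10 − 30 = -20.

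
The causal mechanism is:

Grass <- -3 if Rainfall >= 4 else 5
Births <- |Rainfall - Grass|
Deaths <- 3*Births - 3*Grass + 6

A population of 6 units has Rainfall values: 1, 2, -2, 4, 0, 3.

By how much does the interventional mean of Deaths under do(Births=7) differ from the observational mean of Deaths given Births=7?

-8

do(Births=7) breaks Births's dependence on Rainfall. With Births=7 fixed, Deaths across the units is 12, 12, 12, 36, 12, 12, mean 16.
Conditioning on Births=7 selects the 2 unit(s) with Rainfall ∈ {-2, 4}. Their Deaths values: 12, 36. Mean = 24.
Difference = 16 − 24 = -8.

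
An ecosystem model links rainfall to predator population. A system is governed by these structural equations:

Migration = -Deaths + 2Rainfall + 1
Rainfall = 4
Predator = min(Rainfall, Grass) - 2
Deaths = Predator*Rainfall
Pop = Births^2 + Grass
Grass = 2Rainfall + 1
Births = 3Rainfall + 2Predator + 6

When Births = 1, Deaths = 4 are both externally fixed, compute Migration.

5

The joint intervention fixes Births = 1, Deaths = 4, removing each variable's own equation.
Migration = -Deaths + 2Rainfall + 1  [with Deaths=4, Rainfall=4]  = 5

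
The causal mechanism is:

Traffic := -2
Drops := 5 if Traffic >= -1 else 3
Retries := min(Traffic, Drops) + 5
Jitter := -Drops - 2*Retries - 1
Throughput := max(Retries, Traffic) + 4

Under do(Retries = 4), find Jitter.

-12

The intervention breaks the incoming arrows to Retries: Retries := min(Traffic, Drops) + 5 no longer applies, and Retries = 4.
Drops = 5 if Traffic >= -1 else 3  [with Traffic=-2]  = 3
Jitter = -Drops - 2*Retries - 1  [with Drops=3, Retries=4]  = -12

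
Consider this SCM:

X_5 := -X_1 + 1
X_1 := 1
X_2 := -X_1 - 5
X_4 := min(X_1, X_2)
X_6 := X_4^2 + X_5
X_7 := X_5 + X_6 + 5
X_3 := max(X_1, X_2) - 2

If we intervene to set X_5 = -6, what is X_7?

29

Under do(X_5=-6), the mechanism X_5 := -X_1 + 1 is discarded; X_5 is fixed at -6.
X_2 = -X_1 - 5  [with X_1=1]  = -6
X_4 = min(X_1, X_2)  [with X_1=1, X_2=-6]  = -6
X_6 = X_4^2 + X_5  [with X_4=-6, X_5=-6]  = 30
X_7 = X_5 + X_6 + 5  [with X_5=-6, X_6=30]  = 29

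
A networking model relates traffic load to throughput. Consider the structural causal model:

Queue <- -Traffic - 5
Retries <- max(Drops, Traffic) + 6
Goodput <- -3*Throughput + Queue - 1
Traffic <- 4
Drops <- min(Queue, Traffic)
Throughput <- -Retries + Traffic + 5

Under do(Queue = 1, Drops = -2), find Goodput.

Under do(Queue = 1, Drops = -2), each intervened variable's structural equation is replaced by its fixed value.
Retries = max(Drops, Traffic) + 6  [with Drops=-2, Traffic=4]  = 10
Throughput = -Retries + Traffic + 5  [with Retries=10, Traffic=4]  = -1
Goodput = -3*Throughput + Queue - 1  [with Throughput=-1, Queue=1]  = 3

3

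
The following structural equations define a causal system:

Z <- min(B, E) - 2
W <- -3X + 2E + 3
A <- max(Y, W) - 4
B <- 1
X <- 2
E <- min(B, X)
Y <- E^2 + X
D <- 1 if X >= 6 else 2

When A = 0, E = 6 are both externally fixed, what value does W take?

The joint intervention fixes A = 0, E = 6, removing each variable's own equation.
W = -3X + 2E + 3  [with X=2, E=6]  = 9

9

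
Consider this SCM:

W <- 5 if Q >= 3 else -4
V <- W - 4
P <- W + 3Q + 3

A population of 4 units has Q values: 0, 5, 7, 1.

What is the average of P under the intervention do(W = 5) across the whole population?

17.75

do(W=5) breaks W's dependence on Q. With W=5 fixed, P across the units is 8, 23, 29, 11, mean 17.75.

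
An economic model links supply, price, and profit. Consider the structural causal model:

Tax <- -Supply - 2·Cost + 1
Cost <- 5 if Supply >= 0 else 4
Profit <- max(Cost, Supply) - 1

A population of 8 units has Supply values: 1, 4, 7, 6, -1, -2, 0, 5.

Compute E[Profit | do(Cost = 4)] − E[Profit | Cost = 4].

0.75

Under do(Cost=4), Cost's equation is replaced by Cost=4 for every unit. Per-unit Profit: 3, 3, 6, 5, 3, 3, 3, 4. Mean = 3.75.
Observing Cost=4 restricts to units where Cost's equation naturally yields 4: Supply ∈ {-1, -2}. In that subpopulation Profit = 3, 3, mean 3.
Difference = 3.75 − 3 = 0.75.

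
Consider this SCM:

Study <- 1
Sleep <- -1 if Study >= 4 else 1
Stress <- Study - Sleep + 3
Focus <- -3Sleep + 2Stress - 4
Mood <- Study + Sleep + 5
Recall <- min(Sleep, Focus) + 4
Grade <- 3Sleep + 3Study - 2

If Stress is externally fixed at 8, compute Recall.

5

The intervention breaks the incoming arrows to Stress: Stress <- Study - Sleep + 3 no longer applies, and Stress = 8.
Sleep = -1 if Study >= 4 else 1  [with Study=1]  = 1
Focus = -3Sleep + 2Stress - 4  [with Sleep=1, Stress=8]  = 9
Recall = min(Sleep, Focus) + 4  [with Sleep=1, Focus=9]  = 5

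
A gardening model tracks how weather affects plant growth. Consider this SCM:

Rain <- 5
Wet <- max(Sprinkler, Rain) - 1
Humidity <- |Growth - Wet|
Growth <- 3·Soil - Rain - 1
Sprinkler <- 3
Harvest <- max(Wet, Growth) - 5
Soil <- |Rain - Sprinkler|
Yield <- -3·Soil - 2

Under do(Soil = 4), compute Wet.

The intervention breaks the incoming arrows to Soil: Soil <- |Rain - Sprinkler| no longer applies, and Soil = 4.
Wet is not downstream of the intervention, so its value is determined by the original equations.
Wet = max(Sprinkler, Rain) - 1  [with Sprinkler=3, Rain=5]  = 4

4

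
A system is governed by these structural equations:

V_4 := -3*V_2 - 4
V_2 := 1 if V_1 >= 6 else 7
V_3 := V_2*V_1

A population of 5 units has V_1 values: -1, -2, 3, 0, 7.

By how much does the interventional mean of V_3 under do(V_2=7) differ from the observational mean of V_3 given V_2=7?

Every unit gets V_2=7 under the intervention. V_3 values become -7, -14, 21, 0, 49; E[V_3|do(V_2=7)] = 9.8.
E[V_3|V_2=7] averages over only the 4 units with V_2=7 (V_1 = -1, -2, 3, 0): V_3 = -7, -14, 21, 0, mean 0.
Difference = 9.8 − 0 = 9.8.

9.8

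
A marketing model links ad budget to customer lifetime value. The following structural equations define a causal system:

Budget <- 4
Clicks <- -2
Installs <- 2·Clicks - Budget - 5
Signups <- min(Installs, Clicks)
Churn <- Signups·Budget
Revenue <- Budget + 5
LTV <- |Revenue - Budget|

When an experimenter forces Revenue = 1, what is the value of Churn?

do(Revenue=1) replaces the equation Revenue <- Budget + 5 with the constant Revenue = 1.
Since Churn is not a descendant of the intervened variable, it is unaffected.
Installs = 2·Clicks - Budget - 5  [with Clicks=-2, Budget=4]  = -13
Signups = min(Installs, Clicks)  [with Installs=-13, Clicks=-2]  = -13
Churn = Signups·Budget  [with Signups=-13, Budget=4]  = -52

-52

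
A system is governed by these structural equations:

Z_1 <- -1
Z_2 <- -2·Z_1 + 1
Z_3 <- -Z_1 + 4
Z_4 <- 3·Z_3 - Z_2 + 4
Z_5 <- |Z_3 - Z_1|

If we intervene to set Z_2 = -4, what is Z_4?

Under do(Z_2=-4), the mechanism Z_2 <- -2·Z_1 + 1 is discarded; Z_2 is fixed at -4.
Z_3 = -Z_1 + 4  [with Z_1=-1]  = 5
Z_4 = 3·Z_3 - Z_2 + 4  [with Z_3=5, Z_2=-4]  = 23

23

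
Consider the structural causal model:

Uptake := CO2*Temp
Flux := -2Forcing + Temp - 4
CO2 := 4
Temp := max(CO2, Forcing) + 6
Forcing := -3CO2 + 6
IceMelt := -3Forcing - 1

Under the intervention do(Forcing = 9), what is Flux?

do(Forcing=9) replaces the equation Forcing := -3CO2 + 6 with the constant Forcing = 9.
Temp = max(CO2, Forcing) + 6  [with CO2=4, Forcing=9]  = 15
Flux = -2Forcing + Temp - 4  [with Forcing=9, Temp=15]  = -7

-7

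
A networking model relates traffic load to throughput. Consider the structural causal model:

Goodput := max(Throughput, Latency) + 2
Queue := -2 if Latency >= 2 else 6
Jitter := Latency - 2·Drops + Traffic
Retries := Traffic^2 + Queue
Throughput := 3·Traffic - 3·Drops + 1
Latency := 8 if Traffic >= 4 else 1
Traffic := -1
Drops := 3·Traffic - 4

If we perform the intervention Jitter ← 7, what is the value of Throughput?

Intervening sets Jitter = 7 and removes its equation (Jitter := Latency - 2·Drops + Traffic).
No directed path runs from Jitter to Throughput, so Throughput keeps its natural value.
Drops = 3·Traffic - 4  [with Traffic=-1]  = -7
Throughput = 3·Traffic - 3·Drops + 1  [with Traffic=-1, Drops=-7]  = 19

19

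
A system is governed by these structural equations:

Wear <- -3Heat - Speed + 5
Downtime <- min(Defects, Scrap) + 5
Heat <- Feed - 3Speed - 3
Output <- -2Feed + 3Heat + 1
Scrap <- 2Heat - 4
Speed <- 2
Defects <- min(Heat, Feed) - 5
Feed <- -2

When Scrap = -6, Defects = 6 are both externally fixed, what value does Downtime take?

Under do(Scrap = -6, Defects = 6), each intervened variable's structural equation is replaced by its fixed value.
Downtime = min(Defects, Scrap) + 5  [with Defects=6, Scrap=-6]  = -1

-1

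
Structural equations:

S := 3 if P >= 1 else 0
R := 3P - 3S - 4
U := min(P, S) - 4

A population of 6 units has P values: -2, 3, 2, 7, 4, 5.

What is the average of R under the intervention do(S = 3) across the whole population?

-3.5

Under do(S=3), S's equation is replaced by S=3 for every unit. Per-unit R: -19, -4, -7, 8, -1, 2. Mean = -3.5.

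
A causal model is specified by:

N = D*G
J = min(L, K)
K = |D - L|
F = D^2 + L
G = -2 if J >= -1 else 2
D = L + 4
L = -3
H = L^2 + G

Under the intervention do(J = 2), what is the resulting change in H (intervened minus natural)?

-4

The intervention breaks the incoming arrows to J: J = min(L, K) no longer applies, and J = 2.
G = -2 if J >= -1 else 2  [with J=2]  = -2
H = L^2 + G  [with L=-3, G=-2]  = 7
Without intervention: D = L + 4  [with L=-3]  = 1; K = |D - L|  [with D=1, L=-3]  = 4; J = min(L, K)  [with L=-3, K=4]  = -3; G = -2 if J >= -1 else 2  [with J=-3]  = 2; H = L^2 + G  [with L=-3, G=2]  = 11.
Change = 7 − 11 = -4.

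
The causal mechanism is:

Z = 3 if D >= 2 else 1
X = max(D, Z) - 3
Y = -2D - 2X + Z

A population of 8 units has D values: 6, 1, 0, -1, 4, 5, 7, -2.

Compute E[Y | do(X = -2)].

1

The intervention sets X=-2 in all 8 units regardless of D. Recomputing Y per unit gives -5, 3, 5, 7, -1, -3, -7, 9; average 1.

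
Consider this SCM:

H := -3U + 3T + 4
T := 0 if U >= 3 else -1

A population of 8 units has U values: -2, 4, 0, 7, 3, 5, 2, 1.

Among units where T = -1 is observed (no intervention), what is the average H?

0.25

Conditioning on T=-1 selects the 4 unit(s) with U ∈ {-2, 0, 2, 1}. Their H values: 7, 1, -5, -2. Mean = 0.25.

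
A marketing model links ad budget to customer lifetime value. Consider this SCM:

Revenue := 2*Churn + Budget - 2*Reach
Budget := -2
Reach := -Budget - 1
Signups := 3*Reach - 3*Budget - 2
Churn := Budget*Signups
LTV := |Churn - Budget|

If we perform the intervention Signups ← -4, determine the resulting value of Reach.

Under do(Signups=-4), the mechanism Signups := 3*Reach - 3*Budget - 2 is discarded; Signups is fixed at -4.
Since Reach is not a descendant of the intervened variable, it is unaffected.
Reach = -Budget - 1  [with Budget=-2]  = 1

1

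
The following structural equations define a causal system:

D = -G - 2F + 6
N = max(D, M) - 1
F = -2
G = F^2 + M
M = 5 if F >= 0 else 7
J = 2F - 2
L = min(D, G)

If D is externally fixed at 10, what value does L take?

Under do(D=10), the mechanism D = -G - 2F + 6 is discarded; D is fixed at 10.
M = 5 if F >= 0 else 7  [with F=-2]  = 7
G = F^2 + M  [with F=-2, M=7]  = 11
L = min(D, G)  [with D=10, G=11]  = 10

10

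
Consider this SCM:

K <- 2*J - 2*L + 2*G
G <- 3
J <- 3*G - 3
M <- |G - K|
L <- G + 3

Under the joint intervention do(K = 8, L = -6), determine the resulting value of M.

5

The joint intervention fixes K = 8, L = -6, removing each variable's own equation.
M = |G - K|  [with G=3, K=8]  = 5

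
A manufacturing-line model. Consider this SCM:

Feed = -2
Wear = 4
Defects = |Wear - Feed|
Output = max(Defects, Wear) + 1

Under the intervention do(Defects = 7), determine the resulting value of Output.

The intervention breaks the incoming arrows to Defects: Defects = |Wear - Feed| no longer applies, and Defects = 7.
Output = max(Defects, Wear) + 1  [with Defects=7, Wear=4]  = 8

8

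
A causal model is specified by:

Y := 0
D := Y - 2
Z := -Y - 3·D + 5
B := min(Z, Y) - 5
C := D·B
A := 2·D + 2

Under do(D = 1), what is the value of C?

do(D=1) replaces the equation D := Y - 2 with the constant D = 1.
Z = -Y - 3·D + 5  [with Y=0, D=1]  = 2
B = min(Z, Y) - 5  [with Z=2, Y=0]  = -5
C = D·B  [with D=1, B=-5]  = -5

-5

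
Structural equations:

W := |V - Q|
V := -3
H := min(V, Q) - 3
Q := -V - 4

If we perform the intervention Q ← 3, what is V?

Under do(Q=3), the mechanism Q := -V - 4 is discarded; Q is fixed at 3.
V is not downstream of the intervention, so its value is determined by the original equations.

-3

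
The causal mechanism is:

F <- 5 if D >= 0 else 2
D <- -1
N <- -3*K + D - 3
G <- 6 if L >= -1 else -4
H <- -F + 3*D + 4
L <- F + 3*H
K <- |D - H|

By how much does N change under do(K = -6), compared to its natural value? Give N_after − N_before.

18

Under do(K=-6), the mechanism K <- |D - H| is discarded; K is fixed at -6.
N = -3*K + D - 3  [with K=-6, D=-1]  = 14
Without intervention: F = 5 if D >= 0 else 2  [with D=-1]  = 2; H = -F + 3*D + 4  [with F=2, D=-1]  = -1; K = |D - H|  [with D=-1, H=-1]  = 0; N = -3*K + D - 3  [with K=0, D=-1]  = -4.
Change = 14 − (-4) = 18.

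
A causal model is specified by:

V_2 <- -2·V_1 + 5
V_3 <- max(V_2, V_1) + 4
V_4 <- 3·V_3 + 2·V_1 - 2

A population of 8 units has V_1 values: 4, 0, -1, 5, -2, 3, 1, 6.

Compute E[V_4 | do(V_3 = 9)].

The intervention sets V_3=9 in all 8 units regardless of V_1. Recomputing V_4 per unit gives 33, 25, 23, 35, 21, 31, 27, 37; average 29.

29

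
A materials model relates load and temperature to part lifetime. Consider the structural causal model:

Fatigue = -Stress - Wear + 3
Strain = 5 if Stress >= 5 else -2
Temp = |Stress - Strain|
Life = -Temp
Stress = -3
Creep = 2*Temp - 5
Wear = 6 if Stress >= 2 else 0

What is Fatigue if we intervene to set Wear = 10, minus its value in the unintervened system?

-10

The intervention breaks the incoming arrows to Wear: Wear = 6 if Stress >= 2 else 0 no longer applies, and Wear = 10.
Fatigue = -Stress - Wear + 3  [with Stress=-3, Wear=10]  = -4
Without intervention: Wear = 6 if Stress >= 2 else 0  [with Stress=-3]  = 0; Fatigue = -Stress - Wear + 3  [with Stress=-3, Wear=0]  = 6.
Change = -4 − 6 = -10.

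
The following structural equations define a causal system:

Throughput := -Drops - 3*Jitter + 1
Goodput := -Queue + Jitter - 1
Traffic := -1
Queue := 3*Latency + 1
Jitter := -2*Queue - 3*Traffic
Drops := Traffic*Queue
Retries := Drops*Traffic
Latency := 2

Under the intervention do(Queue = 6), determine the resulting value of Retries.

6

do(Queue=6) replaces the equation Queue := 3*Latency + 1 with the constant Queue = 6.
Drops = Traffic*Queue  [with Traffic=-1, Queue=6]  = -6
Retries = Drops*Traffic  [with Drops=-6, Traffic=-1]  = 6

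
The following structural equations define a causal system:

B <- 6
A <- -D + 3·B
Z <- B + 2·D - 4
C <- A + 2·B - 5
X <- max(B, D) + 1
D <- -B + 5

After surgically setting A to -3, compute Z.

0

The intervention breaks the incoming arrows to A: A <- -D + 3·B no longer applies, and A = -3.
Since Z is not a descendant of the intervened variable, it is unaffected.
D = -B + 5  [with B=6]  = -1
Z = B + 2·D - 4  [with B=6, D=-1]  = 0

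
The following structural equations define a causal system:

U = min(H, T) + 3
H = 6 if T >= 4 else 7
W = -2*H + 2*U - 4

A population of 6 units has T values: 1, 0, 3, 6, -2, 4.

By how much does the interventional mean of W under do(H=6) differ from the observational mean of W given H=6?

-6

Every unit gets H=6 under the intervention. W values become -8, -10, -4, 2, -14, -2; E[W|do(H=6)] = -6.
Observing H=6 restricts to units where H's equation naturally yields 6: T ∈ {6, 4}. In that subpopulation W = 2, -2, mean 0.
Difference = -6 − 0 = -6.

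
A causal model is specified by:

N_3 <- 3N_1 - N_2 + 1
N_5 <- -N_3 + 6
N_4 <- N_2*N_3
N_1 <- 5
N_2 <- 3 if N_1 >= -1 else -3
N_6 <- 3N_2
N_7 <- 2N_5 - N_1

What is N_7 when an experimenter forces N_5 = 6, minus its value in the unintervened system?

Under do(N_5=6), the mechanism N_5 <- -N_3 + 6 is discarded; N_5 is fixed at 6.
N_7 = 2N_5 - N_1  [with N_5=6, N_1=5]  = 7
Without intervention: N_2 = 3 if N_1 >= -1 else -3  [with N_1=5]  = 3; N_3 = 3N_1 - N_2 + 1  [with N_1=5, N_2=3]  = 13; N_5 = -N_3 + 6  [with N_3=13]  = -7; N_7 = 2N_5 - N_1  [with N_5=-7, N_1=5]  = -19.
Change = 7 − (-19) = 26.

26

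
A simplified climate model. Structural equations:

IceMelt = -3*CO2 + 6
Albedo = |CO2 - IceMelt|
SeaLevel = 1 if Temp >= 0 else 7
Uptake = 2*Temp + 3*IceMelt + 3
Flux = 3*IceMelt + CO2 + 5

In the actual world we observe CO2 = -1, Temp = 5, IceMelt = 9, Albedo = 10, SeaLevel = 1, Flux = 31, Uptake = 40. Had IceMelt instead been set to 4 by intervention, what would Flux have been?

The intervention breaks the incoming arrows to IceMelt: IceMelt = -3*CO2 + 6 no longer applies, and IceMelt = 4.
Flux = 3*IceMelt + CO2 + 5  [with IceMelt=4, CO2=-1]  = 16

16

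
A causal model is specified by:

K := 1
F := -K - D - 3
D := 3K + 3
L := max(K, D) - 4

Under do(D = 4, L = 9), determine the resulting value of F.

Setting D = 4, L = 9 by intervention discards those variables' equations.
F = -K - D - 3  [with K=1, D=4]  = -8

-8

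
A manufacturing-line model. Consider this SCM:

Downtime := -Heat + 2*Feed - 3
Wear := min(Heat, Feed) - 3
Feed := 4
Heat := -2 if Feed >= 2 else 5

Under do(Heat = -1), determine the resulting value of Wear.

The intervention breaks the incoming arrows to Heat: Heat := -2 if Feed >= 2 else 5 no longer applies, and Heat = -1.
Wear = min(Heat, Feed) - 3  [with Heat=-1, Feed=4]  = -4

-4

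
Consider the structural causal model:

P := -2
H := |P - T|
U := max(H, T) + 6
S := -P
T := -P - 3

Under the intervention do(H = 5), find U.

11

do(H=5) replaces the equation H := |P - T| with the constant H = 5.
T = -P - 3  [with P=-2]  = -1
U = max(H, T) + 6  [with H=5, T=-1]  = 11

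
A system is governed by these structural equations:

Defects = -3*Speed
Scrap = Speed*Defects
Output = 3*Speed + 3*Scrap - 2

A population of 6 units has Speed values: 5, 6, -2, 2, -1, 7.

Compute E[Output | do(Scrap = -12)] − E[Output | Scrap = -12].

do(Scrap=-12) breaks Scrap's dependence on Speed. With Scrap=-12 fixed, Output across the units is -23, -20, -44, -32, -41, -17, mean -29.5.
Conditioning on Scrap=-12 selects the 2 unit(s) with Speed ∈ {-2, 2}. Their Output values: -44, -32. Mean = -38.
Difference = -29.5 − (-38) = 8.5.

8.5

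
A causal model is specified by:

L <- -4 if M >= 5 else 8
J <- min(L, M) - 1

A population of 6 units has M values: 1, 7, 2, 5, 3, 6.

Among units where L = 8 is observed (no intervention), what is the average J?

1

Conditioning on L=8 selects the 3 unit(s) with M ∈ {1, 2, 3}. Their J values: 0, 1, 2. Mean = 1.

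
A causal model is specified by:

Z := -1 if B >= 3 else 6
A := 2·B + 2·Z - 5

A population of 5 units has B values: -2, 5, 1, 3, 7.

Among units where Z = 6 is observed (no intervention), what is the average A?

6

E[A|Z=6] averages over only the 2 units with Z=6 (B = -2, 1): A = 3, 9, mean 6.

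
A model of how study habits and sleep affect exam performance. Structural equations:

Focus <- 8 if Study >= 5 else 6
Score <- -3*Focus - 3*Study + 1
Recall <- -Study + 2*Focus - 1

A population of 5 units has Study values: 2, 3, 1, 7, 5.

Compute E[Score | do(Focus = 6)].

-27.8

Under do(Focus=6), Focus's equation is replaced by Focus=6 for every unit. Per-unit Score: -23, -26, -20, -38, -32. Mean = -27.8.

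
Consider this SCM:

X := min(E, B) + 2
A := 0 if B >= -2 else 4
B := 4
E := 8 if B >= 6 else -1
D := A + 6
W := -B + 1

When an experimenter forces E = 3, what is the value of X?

5

The intervention breaks the incoming arrows to E: E := 8 if B >= 6 else -1 no longer applies, and E = 3.
X = min(E, B) + 2  [with E=3, B=4]  = 5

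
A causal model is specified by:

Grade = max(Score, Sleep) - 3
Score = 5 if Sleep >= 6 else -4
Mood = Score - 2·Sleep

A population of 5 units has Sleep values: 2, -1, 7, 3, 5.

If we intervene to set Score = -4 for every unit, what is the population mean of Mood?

Under do(Score=-4), Score's equation is replaced by Score=-4 for every unit. Per-unit Mood: -8, -2, -18, -10, -14. Mean = -10.4.

-10.4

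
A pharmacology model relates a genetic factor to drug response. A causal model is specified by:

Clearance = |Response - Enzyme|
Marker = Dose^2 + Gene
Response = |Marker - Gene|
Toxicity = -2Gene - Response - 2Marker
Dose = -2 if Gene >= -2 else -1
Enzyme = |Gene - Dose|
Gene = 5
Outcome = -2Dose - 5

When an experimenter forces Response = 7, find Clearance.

0

Under do(Response=7), the mechanism Response = |Marker - Gene| is discarded; Response is fixed at 7.
Dose = -2 if Gene >= -2 else -1  [with Gene=5]  = -2
Enzyme = |Gene - Dose|  [with Gene=5, Dose=-2]  = 7
Clearance = |Response - Enzyme|  [with Response=7, Enzyme=7]  = 0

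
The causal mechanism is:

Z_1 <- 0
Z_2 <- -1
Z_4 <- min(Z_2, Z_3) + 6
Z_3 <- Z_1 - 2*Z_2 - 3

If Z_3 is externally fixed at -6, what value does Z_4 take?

0

The intervention breaks the incoming arrows to Z_3: Z_3 <- Z_1 - 2*Z_2 - 3 no longer applies, and Z_3 = -6.
Z_4 = min(Z_2, Z_3) + 6  [with Z_2=-1, Z_3=-6]  = 0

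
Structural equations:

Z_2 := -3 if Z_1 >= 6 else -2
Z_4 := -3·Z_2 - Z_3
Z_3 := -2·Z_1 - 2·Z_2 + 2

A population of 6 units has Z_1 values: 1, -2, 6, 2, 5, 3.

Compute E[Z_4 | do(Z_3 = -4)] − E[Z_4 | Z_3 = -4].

-1

do(Z_3=-4) breaks Z_3's dependence on Z_1. With Z_3=-4 fixed, Z_4 across the units is 10, 10, 13, 10, 10, 10, mean 10.5.
E[Z_4|Z_3=-4] averages over only the 2 units with Z_3=-4 (Z_1 = 6, 5): Z_4 = 13, 10, mean 11.5.
Difference = 10.5 − 11.5 = -1.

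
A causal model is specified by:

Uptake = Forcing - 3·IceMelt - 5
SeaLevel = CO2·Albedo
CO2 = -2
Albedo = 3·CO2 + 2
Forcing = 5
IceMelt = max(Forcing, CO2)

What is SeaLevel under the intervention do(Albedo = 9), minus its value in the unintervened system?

-26

Intervening sets Albedo = 9 and removes its equation (Albedo = 3·CO2 + 2).
SeaLevel = CO2·Albedo  [with CO2=-2, Albedo=9]  = -18
Without intervention: Albedo = 3·CO2 + 2  [with CO2=-2]  = -4; SeaLevel = CO2·Albedo  [with CO2=-2, Albedo=-4]  = 8.
Change = -18 − 8 = -26.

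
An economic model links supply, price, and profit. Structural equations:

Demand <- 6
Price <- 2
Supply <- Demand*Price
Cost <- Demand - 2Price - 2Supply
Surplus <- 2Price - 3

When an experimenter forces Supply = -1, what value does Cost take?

4

The intervention breaks the incoming arrows to Supply: Supply <- Demand*Price no longer applies, and Supply = -1.
Cost = Demand - 2Price - 2Supply  [with Demand=6, Price=2, Supply=-1]  = 4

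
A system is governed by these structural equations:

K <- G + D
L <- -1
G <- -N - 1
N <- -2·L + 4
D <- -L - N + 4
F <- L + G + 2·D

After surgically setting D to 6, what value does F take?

4

The intervention breaks the incoming arrows to D: D <- -L - N + 4 no longer applies, and D = 6.
N = -2·L + 4  [with L=-1]  = 6
G = -N - 1  [with N=6]  = -7
F = L + G + 2·D  [with L=-1, G=-7, D=6]  = 4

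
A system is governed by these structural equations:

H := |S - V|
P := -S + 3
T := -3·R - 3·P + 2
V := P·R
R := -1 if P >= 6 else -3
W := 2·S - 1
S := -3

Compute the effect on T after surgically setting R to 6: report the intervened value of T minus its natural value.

do(R=6) replaces the equation R := -1 if P >= 6 else -3 with the constant R = 6.
P = -S + 3  [with S=-3]  = 6
T = -3·R - 3·P + 2  [with R=6, P=6]  = -34
Without intervention: P = -S + 3  [with S=-3]  = 6; R = -1 if P >= 6 else -3  [with P=6]  = -1; T = -3·R - 3·P + 2  [with R=-1, P=6]  = -13.
Change = -34 − (-13) = -21.

-21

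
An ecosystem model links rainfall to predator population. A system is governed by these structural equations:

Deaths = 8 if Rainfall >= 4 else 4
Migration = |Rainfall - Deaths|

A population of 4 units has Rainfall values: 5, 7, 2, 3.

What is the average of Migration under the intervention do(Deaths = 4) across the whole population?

The intervention sets Deaths=4 in all 4 units regardless of Rainfall. Recomputing Migration per unit gives 1, 3, 2, 1; average 1.75.

1.75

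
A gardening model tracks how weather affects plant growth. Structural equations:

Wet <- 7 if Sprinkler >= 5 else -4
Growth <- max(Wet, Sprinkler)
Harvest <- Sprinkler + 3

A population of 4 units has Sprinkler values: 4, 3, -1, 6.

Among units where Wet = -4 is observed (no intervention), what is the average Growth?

2

Observing Wet=-4 restricts to units where Wet's equation naturally yields -4: Sprinkler ∈ {4, 3, -1}. In that subpopulation Growth = 4, 3, -1, mean 2.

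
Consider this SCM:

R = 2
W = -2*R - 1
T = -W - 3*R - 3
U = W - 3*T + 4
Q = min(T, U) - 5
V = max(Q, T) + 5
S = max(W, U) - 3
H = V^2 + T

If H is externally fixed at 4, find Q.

-9

do(H=4) replaces the equation H = V^2 + T with the constant H = 4.
Q is not downstream of the intervention, so its value is determined by the original equations.
W = -2*R - 1  [with R=2]  = -5
T = -W - 3*R - 3  [with W=-5, R=2]  = -4
U = W - 3*T + 4  [with W=-5, T=-4]  = 11
Q = min(T, U) - 5  [with T=-4, U=11]  = -9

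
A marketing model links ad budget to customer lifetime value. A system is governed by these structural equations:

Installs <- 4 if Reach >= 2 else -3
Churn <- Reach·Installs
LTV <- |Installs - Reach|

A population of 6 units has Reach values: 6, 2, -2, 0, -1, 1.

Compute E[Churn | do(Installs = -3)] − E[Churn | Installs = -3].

-4.5

Under do(Installs=-3), Installs's equation is replaced by Installs=-3 for every unit. Per-unit Churn: -18, -6, 6, 0, 3, -3. Mean = -3.
Conditioning on Installs=-3 selects the 4 unit(s) with Reach ∈ {-2, 0, -1, 1}. Their Churn values: 6, 0, 3, -3. Mean = 1.5.
Difference = -3 − 1.5 = -4.5.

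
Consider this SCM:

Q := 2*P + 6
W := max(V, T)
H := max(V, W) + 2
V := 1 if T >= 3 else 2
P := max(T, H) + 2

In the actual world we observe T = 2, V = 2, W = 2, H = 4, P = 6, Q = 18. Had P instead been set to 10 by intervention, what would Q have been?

The intervention breaks the incoming arrows to P: P := max(T, H) + 2 no longer applies, and P = 10.
Q = 2*P + 6  [with P=10]  = 26

26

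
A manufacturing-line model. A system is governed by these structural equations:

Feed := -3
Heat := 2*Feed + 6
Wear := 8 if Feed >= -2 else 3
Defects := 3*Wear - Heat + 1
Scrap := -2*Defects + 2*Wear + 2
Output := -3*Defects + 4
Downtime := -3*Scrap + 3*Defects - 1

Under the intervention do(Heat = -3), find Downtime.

92

Under do(Heat=-3), the mechanism Heat := 2*Feed + 6 is discarded; Heat is fixed at -3.
Wear = 8 if Feed >= -2 else 3  [with Feed=-3]  = 3
Defects = 3*Wear - Heat + 1  [with Wear=3, Heat=-3]  = 13
Scrap = -2*Defects + 2*Wear + 2  [with Defects=13, Wear=3]  = -18
Downtime = -3*Scrap + 3*Defects - 1  [with Scrap=-18, Defects=13]  = 92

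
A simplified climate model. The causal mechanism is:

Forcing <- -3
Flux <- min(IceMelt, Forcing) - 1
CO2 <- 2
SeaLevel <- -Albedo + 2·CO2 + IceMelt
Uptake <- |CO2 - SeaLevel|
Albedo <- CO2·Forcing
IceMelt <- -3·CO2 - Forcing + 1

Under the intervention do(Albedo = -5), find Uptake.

5

The intervention breaks the incoming arrows to Albedo: Albedo <- CO2·Forcing no longer applies, and Albedo = -5.
IceMelt = -3·CO2 - Forcing + 1  [with CO2=2, Forcing=-3]  = -2
SeaLevel = -Albedo + 2·CO2 + IceMelt  [with Albedo=-5, CO2=2, IceMelt=-2]  = 7
Uptake = |CO2 - SeaLevel|  [with CO2=2, SeaLevel=7]  = 5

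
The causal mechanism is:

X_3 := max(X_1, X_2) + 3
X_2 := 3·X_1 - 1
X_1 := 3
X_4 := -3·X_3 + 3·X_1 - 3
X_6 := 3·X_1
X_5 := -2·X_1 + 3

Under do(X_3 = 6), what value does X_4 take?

-12

The intervention breaks the incoming arrows to X_3: X_3 := max(X_1, X_2) + 3 no longer applies, and X_3 = 6.
X_4 = -3·X_3 + 3·X_1 - 3  [with X_3=6, X_1=3]  = -12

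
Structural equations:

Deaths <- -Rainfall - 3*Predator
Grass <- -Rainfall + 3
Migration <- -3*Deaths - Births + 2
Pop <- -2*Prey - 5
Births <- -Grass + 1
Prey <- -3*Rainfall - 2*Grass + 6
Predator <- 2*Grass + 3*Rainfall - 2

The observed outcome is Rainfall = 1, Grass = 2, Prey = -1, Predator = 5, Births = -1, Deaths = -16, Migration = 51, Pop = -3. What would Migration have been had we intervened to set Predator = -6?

-48

The intervention breaks the incoming arrows to Predator: Predator <- 2*Grass + 3*Rainfall - 2 no longer applies, and Predator = -6.
Grass = -Rainfall + 3  [with Rainfall=1]  = 2
Births = -Grass + 1  [with Grass=2]  = -1
Deaths = -Rainfall - 3*Predator  [with Rainfall=1, Predator=-6]  = 17
Migration = -3*Deaths - Births + 2  [with Deaths=17, Births=-1]  = -48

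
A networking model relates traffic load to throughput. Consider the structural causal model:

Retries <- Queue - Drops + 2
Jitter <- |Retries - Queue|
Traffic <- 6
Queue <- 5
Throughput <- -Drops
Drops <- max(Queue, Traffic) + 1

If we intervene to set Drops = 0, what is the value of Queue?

5

Under do(Drops=0), the mechanism Drops <- max(Queue, Traffic) + 1 is discarded; Drops is fixed at 0.
Since Queue is not a descendant of the intervened variable, it is unaffected.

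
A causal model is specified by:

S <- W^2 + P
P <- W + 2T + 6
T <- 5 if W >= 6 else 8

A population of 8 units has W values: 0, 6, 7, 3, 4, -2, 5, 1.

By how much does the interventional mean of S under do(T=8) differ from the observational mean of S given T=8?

The intervention sets T=8 in all 8 units regardless of W. Recomputing S per unit gives 22, 64, 78, 34, 42, 24, 52, 24; average 42.5.
Conditioning on T=8 selects the 6 unit(s) with W ∈ {0, 3, 4, -2, 5, 1}. Their S values: 22, 34, 42, 24, 52, 24. Mean = 33.
Difference = 42.5 − 33 = 9.5.

9.5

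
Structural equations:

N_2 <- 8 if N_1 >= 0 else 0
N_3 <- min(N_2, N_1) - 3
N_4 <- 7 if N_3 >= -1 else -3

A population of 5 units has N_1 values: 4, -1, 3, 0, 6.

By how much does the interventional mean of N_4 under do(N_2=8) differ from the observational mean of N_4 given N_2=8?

-1.5

The intervention sets N_2=8 in all 5 units regardless of N_1. Recomputing N_4 per unit gives 7, -3, 7, -3, 7; average 3.
Observing N_2=8 restricts to units where N_2's equation naturally yields 8: N_1 ∈ {4, 3, 0, 6}. In that subpopulation N_4 = 7, 7, -3, 7, mean 4.5.
Difference = 3 − 4.5 = -1.5.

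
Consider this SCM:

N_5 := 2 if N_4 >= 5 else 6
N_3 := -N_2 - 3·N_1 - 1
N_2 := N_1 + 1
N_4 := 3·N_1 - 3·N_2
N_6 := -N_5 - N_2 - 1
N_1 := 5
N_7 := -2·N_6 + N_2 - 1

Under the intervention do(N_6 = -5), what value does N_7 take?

15

Intervening sets N_6 = -5 and removes its equation (N_6 := -N_5 - N_2 - 1).
N_2 = N_1 + 1  [with N_1=5]  = 6
N_7 = -2·N_6 + N_2 - 1  [with N_6=-5, N_2=6]  = 15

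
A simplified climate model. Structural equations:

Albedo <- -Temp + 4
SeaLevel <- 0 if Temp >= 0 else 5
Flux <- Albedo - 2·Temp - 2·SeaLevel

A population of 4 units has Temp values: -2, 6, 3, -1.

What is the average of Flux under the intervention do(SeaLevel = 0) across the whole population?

-0.5

do(SeaLevel=0) breaks SeaLevel's dependence on Temp. With SeaLevel=0 fixed, Flux across the units is 10, -14, -5, 7, mean -0.5.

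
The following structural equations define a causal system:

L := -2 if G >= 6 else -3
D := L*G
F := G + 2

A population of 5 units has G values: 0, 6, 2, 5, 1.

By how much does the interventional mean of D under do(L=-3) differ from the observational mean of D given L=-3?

Every unit gets L=-3 under the intervention. D values become 0, -18, -6, -15, -3; E[D|do(L=-3)] = -8.4.
Observing L=-3 restricts to units where L's equation naturally yields -3: G ∈ {0, 2, 5, 1}. In that subpopulation D = 0, -6, -15, -3, mean -6.
Difference = -8.4 − (-6) = -2.4.

-2.4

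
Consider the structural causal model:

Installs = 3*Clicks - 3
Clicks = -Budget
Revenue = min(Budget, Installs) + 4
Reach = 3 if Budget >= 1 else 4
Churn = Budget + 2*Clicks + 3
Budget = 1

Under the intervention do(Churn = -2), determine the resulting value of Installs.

The intervention breaks the incoming arrows to Churn: Churn = Budget + 2*Clicks + 3 no longer applies, and Churn = -2.
Since Installs is not a descendant of the intervened variable, it is unaffected.
Clicks = -Budget  [with Budget=1]  = -1
Installs = 3*Clicks - 3  [with Clicks=-1]  = -6

-6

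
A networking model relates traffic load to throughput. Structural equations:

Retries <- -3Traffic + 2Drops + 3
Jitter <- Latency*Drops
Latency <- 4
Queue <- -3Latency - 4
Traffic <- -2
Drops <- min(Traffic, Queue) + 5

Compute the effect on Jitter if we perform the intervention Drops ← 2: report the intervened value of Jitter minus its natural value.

52

Under do(Drops=2), the mechanism Drops <- min(Traffic, Queue) + 5 is discarded; Drops is fixed at 2.
Jitter = Latency*Drops  [with Latency=4, Drops=2]  = 8
Without intervention: Queue = -3Latency - 4  [with Latency=4]  = -16; Drops = min(Traffic, Queue) + 5  [with Traffic=-2, Queue=-16]  = -11; Jitter = Latency*Drops  [with Latency=4, Drops=-11]  = -44.
Change = 8 − (-44) = 52.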